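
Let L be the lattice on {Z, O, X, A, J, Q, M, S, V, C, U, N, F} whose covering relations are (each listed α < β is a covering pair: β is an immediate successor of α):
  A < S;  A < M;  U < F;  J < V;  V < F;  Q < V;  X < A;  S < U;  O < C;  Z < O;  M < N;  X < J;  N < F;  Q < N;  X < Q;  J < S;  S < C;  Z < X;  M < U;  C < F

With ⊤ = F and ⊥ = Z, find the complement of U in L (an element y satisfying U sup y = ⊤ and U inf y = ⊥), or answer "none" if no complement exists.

Need y with U ∨ y = F and U ∧ y = Z.
Checking each element gives: O.

O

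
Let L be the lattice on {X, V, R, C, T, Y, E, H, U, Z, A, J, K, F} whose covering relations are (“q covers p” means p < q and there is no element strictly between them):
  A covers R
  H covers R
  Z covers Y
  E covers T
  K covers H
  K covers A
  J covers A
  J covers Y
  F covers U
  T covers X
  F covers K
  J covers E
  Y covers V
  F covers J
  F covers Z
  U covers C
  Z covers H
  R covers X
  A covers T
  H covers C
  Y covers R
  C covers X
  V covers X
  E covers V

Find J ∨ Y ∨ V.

J

Common upper bounds of {J, Y, V}: F, J.
The least among these is J.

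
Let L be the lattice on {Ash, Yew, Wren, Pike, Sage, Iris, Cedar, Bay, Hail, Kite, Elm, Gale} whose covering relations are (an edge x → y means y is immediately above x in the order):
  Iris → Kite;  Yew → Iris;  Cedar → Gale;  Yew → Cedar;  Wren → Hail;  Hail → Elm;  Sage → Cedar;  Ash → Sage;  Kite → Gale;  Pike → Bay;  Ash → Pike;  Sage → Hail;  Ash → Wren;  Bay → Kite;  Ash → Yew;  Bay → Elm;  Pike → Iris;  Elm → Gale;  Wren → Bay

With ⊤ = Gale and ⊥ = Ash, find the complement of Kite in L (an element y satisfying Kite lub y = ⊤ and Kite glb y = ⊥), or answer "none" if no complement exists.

Sage

Need y with Kite ∨ y = Gale and Kite ∧ y = Ash.
Checking each element gives: Sage.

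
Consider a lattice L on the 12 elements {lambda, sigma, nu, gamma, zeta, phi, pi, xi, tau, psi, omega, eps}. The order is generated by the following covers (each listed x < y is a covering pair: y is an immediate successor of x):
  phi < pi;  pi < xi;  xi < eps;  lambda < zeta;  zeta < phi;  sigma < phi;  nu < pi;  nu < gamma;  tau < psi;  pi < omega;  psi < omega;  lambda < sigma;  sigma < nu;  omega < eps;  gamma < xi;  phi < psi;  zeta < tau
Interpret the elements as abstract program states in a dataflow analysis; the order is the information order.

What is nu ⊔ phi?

pi

Common upper bounds of {nu, phi}: eps, omega, pi, xi.
The least among these is pi.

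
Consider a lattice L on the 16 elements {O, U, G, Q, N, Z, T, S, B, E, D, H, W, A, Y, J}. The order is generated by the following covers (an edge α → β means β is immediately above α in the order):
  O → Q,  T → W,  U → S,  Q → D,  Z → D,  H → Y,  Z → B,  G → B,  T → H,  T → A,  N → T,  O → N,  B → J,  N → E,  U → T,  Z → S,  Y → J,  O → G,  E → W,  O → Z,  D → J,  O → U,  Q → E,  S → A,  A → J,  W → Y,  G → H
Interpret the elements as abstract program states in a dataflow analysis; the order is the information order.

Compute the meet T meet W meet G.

Common lower bounds of {T, W, G}: O.
The greatest among these is O.

O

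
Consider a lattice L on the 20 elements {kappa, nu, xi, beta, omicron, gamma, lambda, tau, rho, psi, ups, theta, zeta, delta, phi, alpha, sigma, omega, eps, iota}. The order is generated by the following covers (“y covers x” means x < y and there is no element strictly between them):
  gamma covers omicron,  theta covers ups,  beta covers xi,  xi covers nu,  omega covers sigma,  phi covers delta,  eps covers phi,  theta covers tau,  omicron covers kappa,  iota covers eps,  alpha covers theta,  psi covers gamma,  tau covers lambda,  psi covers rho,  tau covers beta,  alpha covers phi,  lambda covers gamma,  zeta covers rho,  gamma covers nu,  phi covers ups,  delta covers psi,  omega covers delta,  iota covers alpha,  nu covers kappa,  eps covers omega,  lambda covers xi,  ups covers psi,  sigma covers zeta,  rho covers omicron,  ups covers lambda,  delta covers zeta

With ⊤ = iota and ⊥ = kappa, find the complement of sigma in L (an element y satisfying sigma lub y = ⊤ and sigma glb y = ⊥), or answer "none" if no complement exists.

Need y with sigma ∨ y = iota and sigma ∧ y = kappa.
Checking each element gives: beta.

beta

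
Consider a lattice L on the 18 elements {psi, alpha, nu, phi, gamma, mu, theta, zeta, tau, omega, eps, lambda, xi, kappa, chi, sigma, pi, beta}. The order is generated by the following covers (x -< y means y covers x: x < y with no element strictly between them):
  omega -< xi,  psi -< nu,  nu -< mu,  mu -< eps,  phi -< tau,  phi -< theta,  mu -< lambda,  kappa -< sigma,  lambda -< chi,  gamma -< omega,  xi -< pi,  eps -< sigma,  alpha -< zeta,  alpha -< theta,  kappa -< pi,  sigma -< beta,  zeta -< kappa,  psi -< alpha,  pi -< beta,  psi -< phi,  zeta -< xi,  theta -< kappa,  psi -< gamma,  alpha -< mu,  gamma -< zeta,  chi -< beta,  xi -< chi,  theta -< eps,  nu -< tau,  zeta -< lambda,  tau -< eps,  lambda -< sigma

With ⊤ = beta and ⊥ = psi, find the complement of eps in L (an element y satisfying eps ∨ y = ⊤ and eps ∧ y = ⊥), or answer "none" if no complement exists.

omega

Need y with eps ∨ y = beta and eps ∧ y = psi.
Checking each element gives: omega.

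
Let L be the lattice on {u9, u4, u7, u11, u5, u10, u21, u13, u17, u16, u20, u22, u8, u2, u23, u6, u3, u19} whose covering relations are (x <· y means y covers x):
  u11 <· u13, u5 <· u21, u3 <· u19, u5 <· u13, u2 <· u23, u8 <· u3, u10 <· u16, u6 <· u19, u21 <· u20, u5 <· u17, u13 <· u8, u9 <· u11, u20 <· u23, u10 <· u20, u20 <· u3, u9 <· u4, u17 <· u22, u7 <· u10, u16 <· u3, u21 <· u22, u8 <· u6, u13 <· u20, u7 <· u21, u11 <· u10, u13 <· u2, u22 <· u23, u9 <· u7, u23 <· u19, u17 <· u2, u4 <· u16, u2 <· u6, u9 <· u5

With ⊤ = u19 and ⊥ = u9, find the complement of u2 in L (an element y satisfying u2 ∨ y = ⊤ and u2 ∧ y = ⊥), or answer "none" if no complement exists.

Need y with u2 ∨ y = u19 and u2 ∧ y = u9.
Checking each element gives: u4.

u4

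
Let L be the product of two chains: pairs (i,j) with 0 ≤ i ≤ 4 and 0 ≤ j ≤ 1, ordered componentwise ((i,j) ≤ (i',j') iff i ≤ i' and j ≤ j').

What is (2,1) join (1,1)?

In a product of chains, the join is componentwise max, giving (2,1).

(2,1)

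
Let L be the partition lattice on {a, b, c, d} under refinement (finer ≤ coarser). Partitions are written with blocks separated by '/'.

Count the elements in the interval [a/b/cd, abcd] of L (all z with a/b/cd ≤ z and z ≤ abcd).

5

The interval [a/b/cd, abcd] = {a/b/cd, a/bcd, ab/cd, abcd, acd/b}, which has 5 elements.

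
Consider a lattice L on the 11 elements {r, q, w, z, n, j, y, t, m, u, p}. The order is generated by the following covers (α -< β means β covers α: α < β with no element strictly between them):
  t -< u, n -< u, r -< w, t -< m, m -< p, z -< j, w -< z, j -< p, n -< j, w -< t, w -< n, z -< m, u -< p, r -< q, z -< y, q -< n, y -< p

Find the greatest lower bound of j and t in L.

w

Common lower bounds of {j, t}: r, w.
The greatest among these is w.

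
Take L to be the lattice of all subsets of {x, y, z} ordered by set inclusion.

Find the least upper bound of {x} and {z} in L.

Under ⊆, join is union: {x} ∪ {z} = {x,z}.

{x,z}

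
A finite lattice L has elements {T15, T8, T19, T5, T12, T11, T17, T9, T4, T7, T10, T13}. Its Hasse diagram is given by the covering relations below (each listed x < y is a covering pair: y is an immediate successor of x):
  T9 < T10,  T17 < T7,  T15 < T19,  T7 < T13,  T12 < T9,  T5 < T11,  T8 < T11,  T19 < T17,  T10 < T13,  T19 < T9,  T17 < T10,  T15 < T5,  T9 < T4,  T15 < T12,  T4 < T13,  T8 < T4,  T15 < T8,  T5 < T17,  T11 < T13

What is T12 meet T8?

T15

Common lower bounds of {T12, T8}: T15.
The greatest among these is T15.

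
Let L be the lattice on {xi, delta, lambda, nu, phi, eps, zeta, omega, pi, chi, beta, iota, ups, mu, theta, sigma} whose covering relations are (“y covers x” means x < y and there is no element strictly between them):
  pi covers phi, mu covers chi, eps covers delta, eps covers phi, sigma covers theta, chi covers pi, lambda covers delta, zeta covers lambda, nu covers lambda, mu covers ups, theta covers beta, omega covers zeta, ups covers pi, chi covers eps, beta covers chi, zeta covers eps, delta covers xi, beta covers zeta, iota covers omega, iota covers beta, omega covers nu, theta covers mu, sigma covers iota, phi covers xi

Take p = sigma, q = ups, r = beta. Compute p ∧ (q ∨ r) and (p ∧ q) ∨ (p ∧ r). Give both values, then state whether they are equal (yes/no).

theta; theta; yes

q ∨ r = theta, so p ∧ (q ∨ r) = sigma ∧ theta = theta.
p ∧ q = ups and p ∧ r = beta, so (p ∧ q) ∨ (p ∧ r) = ups ∨ beta = theta.
Equal: yes.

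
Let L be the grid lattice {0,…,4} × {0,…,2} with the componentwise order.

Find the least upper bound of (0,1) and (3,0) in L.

Common upper bounds of {(0,1), (3,0)}: (3,1), (3,2), (4,1), (4,2).
The least among these is (3,1).

(3,1)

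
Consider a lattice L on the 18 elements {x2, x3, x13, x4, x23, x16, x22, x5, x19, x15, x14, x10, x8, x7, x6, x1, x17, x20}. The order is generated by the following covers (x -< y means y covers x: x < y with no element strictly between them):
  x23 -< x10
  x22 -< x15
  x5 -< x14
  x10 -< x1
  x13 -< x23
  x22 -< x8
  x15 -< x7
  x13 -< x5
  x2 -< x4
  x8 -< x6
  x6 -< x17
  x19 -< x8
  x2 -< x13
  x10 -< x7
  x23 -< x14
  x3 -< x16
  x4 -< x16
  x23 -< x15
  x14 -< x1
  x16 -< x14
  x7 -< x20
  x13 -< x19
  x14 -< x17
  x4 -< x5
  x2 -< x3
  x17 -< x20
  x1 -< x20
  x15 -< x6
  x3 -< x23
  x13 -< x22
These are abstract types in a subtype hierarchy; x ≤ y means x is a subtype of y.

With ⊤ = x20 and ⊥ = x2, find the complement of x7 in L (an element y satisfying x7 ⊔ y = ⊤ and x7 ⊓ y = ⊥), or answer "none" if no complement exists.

Need y with x7 ∨ y = x20 and x7 ∧ y = x2.
Checking each element gives: x4.

x4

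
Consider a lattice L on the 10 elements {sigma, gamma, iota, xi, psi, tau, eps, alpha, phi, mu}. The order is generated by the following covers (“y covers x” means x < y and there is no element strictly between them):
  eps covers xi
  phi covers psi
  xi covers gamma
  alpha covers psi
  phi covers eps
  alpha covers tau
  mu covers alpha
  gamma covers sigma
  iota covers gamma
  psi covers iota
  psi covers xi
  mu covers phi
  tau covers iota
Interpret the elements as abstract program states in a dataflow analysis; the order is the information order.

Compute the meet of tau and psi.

iota

Common lower bounds of {tau, psi}: gamma, iota, sigma.
The greatest among these is iota.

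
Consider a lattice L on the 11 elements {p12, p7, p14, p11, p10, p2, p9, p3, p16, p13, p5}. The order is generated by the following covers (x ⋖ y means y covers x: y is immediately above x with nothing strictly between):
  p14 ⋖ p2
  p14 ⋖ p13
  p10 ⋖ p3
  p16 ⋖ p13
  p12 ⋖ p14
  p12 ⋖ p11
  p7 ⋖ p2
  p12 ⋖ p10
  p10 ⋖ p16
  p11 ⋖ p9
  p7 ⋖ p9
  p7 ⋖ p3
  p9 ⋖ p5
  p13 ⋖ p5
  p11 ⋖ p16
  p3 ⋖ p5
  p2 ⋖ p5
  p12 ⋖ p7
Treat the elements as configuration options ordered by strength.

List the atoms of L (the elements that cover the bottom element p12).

p10, p11, p14, p7

The atoms are exactly the elements that cover p12: p10, p11, p14, p7.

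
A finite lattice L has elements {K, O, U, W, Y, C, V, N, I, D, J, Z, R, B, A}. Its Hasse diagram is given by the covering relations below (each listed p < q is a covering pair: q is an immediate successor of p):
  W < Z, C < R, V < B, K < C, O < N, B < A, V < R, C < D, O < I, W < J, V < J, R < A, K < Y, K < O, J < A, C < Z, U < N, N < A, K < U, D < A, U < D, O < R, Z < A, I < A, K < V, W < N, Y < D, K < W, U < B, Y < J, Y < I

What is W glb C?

Common lower bounds of {W, C}: K.
The greatest among these is K.

K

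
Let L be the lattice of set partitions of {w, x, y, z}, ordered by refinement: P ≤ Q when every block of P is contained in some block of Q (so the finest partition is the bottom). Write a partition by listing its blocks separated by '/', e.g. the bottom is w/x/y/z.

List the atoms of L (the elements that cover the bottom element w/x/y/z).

The atoms are exactly the elements that cover w/x/y/z: w/x/yz, w/xy/z, w/xz/y, wx/y/z, wy/x/z, wz/x/y.

w/x/yz, w/xy/z, w/xz/y, wx/y/z, wy/x/z, wz/x/y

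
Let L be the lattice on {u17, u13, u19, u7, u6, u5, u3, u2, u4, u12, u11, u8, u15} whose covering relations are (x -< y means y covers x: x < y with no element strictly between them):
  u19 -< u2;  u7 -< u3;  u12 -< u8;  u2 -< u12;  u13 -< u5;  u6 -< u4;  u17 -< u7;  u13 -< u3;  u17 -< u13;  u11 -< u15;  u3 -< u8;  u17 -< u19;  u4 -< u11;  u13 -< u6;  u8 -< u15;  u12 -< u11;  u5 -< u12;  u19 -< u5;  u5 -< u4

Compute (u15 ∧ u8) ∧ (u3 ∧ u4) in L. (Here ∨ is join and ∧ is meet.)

u13

u15 ∧ u8 = u8
u3 ∧ u4 = u13
u8 ∧ u13 = u13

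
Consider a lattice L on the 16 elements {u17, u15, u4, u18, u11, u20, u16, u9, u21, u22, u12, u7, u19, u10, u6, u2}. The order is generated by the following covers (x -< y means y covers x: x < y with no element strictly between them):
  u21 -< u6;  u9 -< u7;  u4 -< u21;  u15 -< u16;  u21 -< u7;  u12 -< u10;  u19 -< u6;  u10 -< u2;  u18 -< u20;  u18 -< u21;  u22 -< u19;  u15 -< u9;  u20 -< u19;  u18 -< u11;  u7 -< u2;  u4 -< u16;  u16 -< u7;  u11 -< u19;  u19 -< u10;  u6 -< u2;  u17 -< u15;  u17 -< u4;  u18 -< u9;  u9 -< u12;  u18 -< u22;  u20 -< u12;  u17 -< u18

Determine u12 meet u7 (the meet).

u9

Common lower bounds of {u12, u7}: u15, u17, u18, u9.
The greatest among these is u9.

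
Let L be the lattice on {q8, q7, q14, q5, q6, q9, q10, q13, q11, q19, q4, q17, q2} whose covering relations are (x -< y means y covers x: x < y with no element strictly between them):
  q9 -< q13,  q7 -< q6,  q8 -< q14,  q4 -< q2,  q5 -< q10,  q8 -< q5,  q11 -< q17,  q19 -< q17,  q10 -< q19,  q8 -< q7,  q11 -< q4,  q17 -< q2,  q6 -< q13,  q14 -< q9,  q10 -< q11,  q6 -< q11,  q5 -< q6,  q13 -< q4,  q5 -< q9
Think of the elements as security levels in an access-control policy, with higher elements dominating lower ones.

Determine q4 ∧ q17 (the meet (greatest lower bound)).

Common lower bounds of {q4, q17}: q10, q11, q5, q6, q7, q8.
The greatest among these is q11.

q11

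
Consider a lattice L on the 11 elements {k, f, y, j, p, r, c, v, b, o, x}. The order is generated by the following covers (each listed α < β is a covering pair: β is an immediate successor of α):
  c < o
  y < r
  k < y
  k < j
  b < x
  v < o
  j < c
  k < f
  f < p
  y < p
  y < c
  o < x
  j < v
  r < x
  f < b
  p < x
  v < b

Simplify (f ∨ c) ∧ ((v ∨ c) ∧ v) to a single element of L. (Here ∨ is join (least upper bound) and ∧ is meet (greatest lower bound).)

f ∨ c = x
v ∨ c = o
o ∧ v = v
x ∧ v = v

v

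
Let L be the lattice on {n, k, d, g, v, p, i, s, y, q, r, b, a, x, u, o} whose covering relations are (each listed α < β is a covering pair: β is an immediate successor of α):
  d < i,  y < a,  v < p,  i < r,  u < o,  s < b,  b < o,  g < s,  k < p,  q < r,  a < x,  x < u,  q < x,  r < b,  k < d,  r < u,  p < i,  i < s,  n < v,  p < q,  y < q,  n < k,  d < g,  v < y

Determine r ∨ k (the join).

r

Common upper bounds of {r, k}: b, o, r, u.
The least among these is r.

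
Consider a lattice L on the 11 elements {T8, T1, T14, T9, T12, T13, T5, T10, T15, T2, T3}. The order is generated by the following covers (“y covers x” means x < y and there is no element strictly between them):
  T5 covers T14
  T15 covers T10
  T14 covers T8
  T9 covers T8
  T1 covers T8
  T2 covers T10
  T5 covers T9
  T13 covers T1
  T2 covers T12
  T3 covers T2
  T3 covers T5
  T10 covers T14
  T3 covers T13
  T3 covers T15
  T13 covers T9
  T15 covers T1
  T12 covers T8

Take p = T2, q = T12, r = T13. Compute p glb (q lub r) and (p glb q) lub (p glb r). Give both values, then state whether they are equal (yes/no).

T2; T12; no

q lub r = T3, so p glb (q lub r) = T2 glb T3 = T2.
p glb q = T12 and p glb r = T8, so (p glb q) lub (p glb r) = T12 lub T8 = T12.
Equal: no.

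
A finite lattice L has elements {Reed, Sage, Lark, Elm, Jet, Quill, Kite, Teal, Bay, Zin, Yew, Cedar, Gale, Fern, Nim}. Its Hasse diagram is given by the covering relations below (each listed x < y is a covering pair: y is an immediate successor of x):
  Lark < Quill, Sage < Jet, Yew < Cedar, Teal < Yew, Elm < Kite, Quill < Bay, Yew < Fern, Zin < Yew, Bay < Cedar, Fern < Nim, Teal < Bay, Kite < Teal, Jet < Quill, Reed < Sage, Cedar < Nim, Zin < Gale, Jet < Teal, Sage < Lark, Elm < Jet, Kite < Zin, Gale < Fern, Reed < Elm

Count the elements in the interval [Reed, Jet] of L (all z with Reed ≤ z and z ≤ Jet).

4

The interval [Reed, Jet] = {Elm, Jet, Reed, Sage}, which has 4 elements.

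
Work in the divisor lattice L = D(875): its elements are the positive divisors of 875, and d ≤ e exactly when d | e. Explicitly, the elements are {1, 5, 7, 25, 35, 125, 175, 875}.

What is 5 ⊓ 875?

In the divisibility order, the meet is the greatest common divisor: gcd(5, 875) = 5.

5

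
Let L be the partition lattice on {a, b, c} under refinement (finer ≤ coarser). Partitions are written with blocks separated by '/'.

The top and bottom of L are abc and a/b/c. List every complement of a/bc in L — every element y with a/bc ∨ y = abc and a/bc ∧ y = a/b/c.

ab/c, ac/b

Need y with a/bc ∨ y = abc and a/bc ∧ y = a/b/c.
Checking each element gives: ab/c, ac/b.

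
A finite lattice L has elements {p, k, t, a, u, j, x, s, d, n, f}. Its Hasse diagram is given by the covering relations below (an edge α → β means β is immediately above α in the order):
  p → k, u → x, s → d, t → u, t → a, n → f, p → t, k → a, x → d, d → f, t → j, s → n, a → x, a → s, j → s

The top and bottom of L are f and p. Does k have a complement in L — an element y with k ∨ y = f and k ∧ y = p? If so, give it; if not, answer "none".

For every candidate y, either k ∨ y ≠ f or k ∧ y ≠ p; no complement exists.

none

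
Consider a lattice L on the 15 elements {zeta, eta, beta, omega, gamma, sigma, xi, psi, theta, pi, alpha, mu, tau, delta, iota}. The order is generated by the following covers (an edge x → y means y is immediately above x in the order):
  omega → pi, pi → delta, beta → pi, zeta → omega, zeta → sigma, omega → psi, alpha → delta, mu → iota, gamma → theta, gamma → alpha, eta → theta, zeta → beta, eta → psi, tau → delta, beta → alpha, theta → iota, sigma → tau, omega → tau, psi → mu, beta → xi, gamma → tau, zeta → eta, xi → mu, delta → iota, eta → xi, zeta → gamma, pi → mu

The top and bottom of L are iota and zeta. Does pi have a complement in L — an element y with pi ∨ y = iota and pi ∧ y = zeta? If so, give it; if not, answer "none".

theta

Need y with pi ∨ y = iota and pi ∧ y = zeta.
Checking each element gives: theta.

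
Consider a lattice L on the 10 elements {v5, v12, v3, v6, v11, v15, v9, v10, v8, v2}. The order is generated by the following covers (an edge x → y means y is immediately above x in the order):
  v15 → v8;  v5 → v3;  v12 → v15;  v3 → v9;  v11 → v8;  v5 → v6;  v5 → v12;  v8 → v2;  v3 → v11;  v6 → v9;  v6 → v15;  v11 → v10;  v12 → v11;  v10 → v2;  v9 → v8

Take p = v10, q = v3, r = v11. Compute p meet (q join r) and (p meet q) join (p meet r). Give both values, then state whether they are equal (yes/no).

v11; v11; yes

q join r = v11, so p meet (q join r) = v10 meet v11 = v11.
p meet q = v3 and p meet r = v11, so (p meet q) join (p meet r) = v3 join v11 = v11.
Equal: yes.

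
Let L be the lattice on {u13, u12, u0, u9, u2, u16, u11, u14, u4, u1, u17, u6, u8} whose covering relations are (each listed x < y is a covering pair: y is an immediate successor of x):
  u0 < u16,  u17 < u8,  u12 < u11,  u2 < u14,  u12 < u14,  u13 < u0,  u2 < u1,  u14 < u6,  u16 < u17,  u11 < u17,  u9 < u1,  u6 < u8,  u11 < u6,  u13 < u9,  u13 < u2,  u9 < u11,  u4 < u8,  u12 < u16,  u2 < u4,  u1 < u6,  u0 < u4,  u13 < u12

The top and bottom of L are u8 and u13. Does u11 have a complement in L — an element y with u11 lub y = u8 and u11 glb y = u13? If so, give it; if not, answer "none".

Need y with u11 ∨ y = u8 and u11 ∧ y = u13.
Checking each element gives: u4.

u4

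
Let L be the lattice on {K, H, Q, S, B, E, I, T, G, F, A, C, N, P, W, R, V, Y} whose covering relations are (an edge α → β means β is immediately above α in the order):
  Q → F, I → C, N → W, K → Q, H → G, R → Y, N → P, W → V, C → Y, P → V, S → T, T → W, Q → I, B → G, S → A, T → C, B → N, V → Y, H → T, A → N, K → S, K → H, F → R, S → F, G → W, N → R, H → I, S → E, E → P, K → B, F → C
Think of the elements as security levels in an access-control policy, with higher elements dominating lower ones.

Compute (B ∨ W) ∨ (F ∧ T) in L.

B ∨ W = W
F ∧ T = S
W ∨ S = W

W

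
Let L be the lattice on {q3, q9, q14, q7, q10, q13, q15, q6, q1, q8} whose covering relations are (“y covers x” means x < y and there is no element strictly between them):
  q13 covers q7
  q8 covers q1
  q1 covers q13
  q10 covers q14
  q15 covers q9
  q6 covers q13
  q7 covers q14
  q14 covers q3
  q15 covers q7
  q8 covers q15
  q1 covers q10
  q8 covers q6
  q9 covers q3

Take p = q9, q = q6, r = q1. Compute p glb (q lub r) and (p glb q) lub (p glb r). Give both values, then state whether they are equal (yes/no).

q lub r = q8, so p glb (q lub r) = q9 glb q8 = q9.
p glb q = q3 and p glb r = q3, so (p glb q) lub (p glb r) = q3 lub q3 = q3.
Equal: no.

q9; q3; no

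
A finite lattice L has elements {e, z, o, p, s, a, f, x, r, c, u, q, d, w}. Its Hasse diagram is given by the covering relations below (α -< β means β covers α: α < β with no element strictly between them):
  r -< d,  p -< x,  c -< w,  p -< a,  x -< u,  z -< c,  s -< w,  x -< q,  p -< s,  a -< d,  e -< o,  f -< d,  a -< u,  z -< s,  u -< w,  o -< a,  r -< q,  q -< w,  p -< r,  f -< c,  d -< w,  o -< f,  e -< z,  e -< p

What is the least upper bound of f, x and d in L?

w

Common upper bounds of {f, x, d}: w.
The least among these is w.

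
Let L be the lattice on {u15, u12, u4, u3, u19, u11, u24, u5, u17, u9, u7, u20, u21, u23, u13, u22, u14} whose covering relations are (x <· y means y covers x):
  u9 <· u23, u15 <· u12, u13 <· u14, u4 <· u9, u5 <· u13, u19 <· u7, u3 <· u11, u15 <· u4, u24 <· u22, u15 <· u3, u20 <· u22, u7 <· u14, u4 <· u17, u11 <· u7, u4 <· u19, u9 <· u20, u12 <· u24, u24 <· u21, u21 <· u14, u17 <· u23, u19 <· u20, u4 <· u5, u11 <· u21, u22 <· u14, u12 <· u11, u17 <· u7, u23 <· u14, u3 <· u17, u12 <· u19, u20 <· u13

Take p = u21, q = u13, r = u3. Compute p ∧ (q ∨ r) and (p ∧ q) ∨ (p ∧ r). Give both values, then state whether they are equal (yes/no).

u21; u11; no

q ∨ r = u14, so p ∧ (q ∨ r) = u21 ∧ u14 = u21.
p ∧ q = u12 and p ∧ r = u3, so (p ∧ q) ∨ (p ∧ r) = u12 ∨ u3 = u11.
Equal: no.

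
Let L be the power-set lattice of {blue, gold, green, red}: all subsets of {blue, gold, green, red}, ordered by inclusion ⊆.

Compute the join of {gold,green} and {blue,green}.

{blue,gold,green}

Under ⊆, join is union: {gold,green} ∪ {blue,green} = {blue,gold,green}.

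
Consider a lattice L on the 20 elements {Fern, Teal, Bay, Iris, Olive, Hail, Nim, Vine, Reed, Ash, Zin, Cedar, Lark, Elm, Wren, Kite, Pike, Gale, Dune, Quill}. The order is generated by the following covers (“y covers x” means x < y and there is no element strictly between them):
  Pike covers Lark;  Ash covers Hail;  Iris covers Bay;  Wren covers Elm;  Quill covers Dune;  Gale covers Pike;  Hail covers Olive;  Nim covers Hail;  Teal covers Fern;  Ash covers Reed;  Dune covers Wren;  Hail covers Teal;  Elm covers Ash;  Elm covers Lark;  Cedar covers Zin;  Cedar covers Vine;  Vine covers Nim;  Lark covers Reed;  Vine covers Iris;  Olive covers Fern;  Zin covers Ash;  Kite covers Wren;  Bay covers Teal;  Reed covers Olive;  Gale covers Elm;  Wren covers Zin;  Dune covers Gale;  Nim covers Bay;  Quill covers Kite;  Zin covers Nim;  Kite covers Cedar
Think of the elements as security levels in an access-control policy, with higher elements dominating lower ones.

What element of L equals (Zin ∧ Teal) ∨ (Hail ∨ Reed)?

Ash

Zin ∧ Teal = Teal
Hail ∨ Reed = Ash
Teal ∨ Ash = Ash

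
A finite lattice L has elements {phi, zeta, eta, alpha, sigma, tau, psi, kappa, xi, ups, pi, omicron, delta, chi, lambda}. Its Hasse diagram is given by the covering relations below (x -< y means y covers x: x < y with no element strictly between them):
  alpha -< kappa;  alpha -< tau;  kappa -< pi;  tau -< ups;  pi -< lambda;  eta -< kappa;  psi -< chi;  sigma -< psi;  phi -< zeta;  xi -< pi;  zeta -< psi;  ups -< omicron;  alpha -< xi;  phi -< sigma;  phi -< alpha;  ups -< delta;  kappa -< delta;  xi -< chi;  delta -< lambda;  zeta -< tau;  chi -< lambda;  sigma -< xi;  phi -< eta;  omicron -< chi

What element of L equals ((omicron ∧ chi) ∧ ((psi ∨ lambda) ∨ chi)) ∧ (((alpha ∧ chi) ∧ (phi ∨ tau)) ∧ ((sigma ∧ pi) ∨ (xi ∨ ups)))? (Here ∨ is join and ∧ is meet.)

omicron ∧ chi = omicron
psi ∨ lambda = lambda
lambda ∨ chi = lambda
omicron ∧ lambda = omicron
alpha ∧ chi = alpha
phi ∨ tau = tau
alpha ∧ tau = alpha
sigma ∧ pi = sigma
xi ∨ ups = chi
sigma ∨ chi = chi
alpha ∧ chi = alpha
omicron ∧ alpha = alpha

alpha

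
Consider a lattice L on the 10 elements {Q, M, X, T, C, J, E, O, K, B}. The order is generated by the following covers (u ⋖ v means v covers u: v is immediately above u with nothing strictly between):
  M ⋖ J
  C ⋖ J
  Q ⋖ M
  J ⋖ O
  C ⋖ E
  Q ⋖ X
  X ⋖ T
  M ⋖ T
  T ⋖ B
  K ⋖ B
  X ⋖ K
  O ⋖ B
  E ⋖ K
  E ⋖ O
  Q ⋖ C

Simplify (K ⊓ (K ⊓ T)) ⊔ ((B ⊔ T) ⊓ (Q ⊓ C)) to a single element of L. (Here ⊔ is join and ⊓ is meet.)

K ∧ T = X
K ∧ X = X
B ∨ T = B
Q ∧ C = Q
B ∧ Q = Q
X ∨ Q = X

X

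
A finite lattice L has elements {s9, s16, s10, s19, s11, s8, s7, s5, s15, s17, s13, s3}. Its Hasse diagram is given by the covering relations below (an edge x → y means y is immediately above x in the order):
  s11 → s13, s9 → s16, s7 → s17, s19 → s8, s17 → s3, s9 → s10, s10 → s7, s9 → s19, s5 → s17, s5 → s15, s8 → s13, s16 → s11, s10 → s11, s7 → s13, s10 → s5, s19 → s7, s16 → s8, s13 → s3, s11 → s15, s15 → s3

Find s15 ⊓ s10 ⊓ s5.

Common lower bounds of {s15, s10, s5}: s10, s9.
The greatest among these is s10.

s10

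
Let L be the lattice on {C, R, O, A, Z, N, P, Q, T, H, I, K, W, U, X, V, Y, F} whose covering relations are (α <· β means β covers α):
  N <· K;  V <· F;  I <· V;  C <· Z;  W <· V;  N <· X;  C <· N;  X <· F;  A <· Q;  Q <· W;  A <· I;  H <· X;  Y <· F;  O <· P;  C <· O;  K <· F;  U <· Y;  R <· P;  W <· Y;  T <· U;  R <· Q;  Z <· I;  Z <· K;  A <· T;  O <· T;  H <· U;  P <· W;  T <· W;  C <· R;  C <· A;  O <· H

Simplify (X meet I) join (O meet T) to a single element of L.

O

X ∧ I = C
O ∧ T = O
C ∨ O = O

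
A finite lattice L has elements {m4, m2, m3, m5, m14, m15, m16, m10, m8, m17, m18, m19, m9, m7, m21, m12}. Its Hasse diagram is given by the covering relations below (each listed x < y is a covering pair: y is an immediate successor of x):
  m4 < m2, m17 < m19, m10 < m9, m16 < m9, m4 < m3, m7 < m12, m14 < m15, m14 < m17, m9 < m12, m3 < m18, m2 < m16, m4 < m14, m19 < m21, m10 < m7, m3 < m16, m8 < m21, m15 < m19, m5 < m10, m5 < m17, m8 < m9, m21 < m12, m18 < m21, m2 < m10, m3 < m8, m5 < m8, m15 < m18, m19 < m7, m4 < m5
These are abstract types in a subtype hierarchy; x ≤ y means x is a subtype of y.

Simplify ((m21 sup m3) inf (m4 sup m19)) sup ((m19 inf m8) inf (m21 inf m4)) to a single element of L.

m21 ∨ m3 = m21
m4 ∨ m19 = m19
m21 ∧ m19 = m19
m19 ∧ m8 = m5
m21 ∧ m4 = m4
m5 ∧ m4 = m4
m19 ∨ m4 = m19

m19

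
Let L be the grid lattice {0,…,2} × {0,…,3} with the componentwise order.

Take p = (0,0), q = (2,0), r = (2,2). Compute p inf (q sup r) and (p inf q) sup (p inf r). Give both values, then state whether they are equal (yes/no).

q sup r = (2,2), so p inf (q sup r) = (0,0) inf (2,2) = (0,0).
p inf q = (0,0) and p inf r = (0,0), so (p inf q) sup (p inf r) = (0,0) sup (0,0) = (0,0).
Equal: yes.

(0,0); (0,0); yes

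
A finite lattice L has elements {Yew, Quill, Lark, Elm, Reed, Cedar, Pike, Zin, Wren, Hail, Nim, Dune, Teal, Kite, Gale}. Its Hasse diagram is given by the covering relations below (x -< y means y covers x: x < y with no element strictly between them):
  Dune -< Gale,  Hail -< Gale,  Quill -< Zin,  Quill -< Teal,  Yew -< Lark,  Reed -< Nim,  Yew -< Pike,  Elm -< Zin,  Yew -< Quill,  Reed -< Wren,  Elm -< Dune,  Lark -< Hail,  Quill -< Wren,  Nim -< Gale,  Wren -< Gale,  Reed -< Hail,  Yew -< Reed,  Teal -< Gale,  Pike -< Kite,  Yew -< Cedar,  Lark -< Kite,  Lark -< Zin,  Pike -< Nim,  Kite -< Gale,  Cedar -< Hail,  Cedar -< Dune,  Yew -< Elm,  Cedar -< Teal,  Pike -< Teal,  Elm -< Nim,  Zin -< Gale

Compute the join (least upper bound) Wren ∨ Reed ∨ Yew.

Common upper bounds of {Wren, Reed, Yew}: Gale, Wren.
The least among these is Wren.

Wren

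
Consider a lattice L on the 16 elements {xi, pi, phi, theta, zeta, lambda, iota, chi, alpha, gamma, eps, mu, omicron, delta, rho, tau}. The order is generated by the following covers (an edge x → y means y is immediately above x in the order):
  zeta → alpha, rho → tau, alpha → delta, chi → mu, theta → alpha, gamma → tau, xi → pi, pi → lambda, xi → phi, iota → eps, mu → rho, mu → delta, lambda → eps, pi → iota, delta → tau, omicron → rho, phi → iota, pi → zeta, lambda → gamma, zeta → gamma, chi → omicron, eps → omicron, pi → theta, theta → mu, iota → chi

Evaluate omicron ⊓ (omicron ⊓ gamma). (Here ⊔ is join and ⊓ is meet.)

omicron ∧ gamma = lambda
omicron ∧ lambda = lambda

lambda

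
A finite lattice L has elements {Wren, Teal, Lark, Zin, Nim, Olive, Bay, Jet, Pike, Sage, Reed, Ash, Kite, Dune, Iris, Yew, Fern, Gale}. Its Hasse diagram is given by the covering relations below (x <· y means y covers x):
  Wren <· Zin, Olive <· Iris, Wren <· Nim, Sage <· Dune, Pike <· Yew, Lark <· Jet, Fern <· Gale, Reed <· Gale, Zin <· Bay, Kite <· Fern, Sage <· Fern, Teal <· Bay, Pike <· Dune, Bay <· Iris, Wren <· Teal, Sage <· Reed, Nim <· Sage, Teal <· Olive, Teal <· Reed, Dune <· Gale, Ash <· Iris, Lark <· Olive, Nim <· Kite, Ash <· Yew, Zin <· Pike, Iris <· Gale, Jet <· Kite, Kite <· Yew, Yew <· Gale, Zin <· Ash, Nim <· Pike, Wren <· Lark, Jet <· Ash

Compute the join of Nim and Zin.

Common upper bounds of {Nim, Zin}: Dune, Gale, Pike, Yew.
The least among these is Pike.

Pike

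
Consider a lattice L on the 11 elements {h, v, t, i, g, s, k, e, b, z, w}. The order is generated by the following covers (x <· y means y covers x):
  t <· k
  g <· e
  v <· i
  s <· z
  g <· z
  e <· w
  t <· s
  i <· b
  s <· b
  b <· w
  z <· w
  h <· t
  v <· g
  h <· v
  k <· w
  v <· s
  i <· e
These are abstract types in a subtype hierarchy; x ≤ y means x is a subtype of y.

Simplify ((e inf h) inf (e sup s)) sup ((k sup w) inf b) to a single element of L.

b

e ∧ h = h
e ∨ s = w
h ∧ w = h
k ∨ w = w
w ∧ b = b
h ∨ b = b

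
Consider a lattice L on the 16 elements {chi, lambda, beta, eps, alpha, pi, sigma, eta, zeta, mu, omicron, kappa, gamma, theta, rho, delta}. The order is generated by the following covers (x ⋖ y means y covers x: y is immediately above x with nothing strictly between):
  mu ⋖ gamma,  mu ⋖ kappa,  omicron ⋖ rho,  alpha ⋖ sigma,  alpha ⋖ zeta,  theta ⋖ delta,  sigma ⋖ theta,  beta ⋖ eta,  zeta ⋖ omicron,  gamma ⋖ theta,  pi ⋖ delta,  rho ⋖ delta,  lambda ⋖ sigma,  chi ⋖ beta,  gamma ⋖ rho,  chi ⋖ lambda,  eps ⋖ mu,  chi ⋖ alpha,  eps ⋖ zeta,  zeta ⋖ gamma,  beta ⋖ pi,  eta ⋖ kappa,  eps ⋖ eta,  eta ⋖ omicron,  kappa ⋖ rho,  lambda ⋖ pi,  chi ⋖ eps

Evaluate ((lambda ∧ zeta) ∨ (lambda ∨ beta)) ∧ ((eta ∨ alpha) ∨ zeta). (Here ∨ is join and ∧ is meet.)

beta

lambda ∧ zeta = chi
lambda ∨ beta = pi
chi ∨ pi = pi
eta ∨ alpha = omicron
omicron ∨ zeta = omicron
pi ∧ omicron = beta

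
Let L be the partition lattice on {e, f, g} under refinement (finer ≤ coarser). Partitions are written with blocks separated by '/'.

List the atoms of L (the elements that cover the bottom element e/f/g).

The atoms are exactly the elements that cover e/f/g: e/fg, ef/g, eg/f.

e/fg, ef/g, eg/f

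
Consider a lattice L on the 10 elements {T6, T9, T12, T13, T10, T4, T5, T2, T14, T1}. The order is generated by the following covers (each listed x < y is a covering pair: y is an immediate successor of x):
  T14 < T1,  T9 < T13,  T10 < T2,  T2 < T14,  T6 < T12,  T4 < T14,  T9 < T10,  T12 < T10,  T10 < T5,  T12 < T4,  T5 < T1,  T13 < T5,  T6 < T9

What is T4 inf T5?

T12

Common lower bounds of {T4, T5}: T12, T6.
The greatest among these is T12.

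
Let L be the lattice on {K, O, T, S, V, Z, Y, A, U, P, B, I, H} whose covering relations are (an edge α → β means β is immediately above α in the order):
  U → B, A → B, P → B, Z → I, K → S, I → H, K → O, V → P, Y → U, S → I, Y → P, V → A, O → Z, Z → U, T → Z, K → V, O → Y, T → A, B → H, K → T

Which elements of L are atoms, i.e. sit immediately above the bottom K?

The atoms are exactly the elements that cover K: O, S, T, V.

O, S, T, V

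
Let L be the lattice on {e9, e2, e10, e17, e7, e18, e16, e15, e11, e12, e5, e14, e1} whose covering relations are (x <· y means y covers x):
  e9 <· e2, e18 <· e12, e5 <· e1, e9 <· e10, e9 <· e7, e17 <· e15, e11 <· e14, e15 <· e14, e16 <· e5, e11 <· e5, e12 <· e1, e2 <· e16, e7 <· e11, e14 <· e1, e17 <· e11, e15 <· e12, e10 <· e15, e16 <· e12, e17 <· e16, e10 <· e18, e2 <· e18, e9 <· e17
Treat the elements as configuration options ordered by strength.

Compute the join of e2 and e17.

e16

Common upper bounds of {e2, e17}: e1, e12, e16, e5.
The least among these is e16.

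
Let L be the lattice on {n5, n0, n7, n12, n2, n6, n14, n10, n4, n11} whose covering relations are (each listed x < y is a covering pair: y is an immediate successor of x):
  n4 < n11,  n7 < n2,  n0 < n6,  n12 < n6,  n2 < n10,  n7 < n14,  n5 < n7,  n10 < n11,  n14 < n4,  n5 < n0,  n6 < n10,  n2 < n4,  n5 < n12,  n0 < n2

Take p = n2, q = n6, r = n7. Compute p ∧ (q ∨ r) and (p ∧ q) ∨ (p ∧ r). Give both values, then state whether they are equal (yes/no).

n2; n2; yes

q ∨ r = n10, so p ∧ (q ∨ r) = n2 ∧ n10 = n2.
p ∧ q = n0 and p ∧ r = n7, so (p ∧ q) ∨ (p ∧ r) = n0 ∨ n7 = n2.
Equal: yes.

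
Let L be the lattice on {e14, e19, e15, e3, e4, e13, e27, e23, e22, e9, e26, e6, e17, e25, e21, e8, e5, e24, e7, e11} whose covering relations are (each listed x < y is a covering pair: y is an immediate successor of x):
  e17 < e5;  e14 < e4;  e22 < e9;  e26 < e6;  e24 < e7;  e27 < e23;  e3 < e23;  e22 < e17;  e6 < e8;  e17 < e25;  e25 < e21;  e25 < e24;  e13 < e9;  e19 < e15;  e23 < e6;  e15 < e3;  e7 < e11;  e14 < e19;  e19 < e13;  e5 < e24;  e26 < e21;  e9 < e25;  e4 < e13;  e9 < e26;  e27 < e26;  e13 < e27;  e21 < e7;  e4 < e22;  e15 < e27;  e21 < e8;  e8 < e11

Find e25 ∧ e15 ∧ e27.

Common lower bounds of {e25, e15, e27}: e14, e19.
The greatest among these is e19.

e19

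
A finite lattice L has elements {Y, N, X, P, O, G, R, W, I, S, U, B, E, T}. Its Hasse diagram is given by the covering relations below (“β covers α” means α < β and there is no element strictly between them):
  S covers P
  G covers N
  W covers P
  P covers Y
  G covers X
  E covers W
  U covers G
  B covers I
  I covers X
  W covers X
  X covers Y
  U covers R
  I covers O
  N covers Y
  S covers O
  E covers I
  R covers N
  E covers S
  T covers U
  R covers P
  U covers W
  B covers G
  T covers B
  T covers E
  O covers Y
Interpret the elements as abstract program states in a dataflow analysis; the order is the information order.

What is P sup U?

U

Common upper bounds of {P, U}: T, U.
The least among these is U.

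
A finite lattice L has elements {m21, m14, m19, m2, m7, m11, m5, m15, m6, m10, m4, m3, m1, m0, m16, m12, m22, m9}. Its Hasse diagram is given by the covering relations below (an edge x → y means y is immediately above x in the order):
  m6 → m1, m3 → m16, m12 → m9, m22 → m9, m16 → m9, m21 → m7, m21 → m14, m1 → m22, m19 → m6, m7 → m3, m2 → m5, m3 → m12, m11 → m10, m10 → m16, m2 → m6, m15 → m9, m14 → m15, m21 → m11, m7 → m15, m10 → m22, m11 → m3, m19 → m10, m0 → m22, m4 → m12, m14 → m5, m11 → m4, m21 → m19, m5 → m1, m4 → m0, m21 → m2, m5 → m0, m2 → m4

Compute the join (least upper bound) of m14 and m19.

m1

Common upper bounds of {m14, m19}: m1, m22, m9.
The least among these is m1.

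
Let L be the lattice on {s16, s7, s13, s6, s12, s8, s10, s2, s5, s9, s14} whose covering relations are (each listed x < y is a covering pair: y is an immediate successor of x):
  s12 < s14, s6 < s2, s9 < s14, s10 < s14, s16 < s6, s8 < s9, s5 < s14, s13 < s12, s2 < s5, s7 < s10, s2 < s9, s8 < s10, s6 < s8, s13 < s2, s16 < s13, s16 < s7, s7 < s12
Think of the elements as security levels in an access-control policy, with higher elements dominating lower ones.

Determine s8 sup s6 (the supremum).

s8

Common upper bounds of {s8, s6}: s10, s14, s8, s9.
The least among these is s8.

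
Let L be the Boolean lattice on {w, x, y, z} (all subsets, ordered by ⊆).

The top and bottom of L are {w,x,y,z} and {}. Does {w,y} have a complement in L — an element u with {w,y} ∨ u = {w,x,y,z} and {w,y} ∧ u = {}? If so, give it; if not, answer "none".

{x,z}

Need u with {w,y} ∨ u = {w,x,y,z} and {w,y} ∧ u = {}.
Checking each element gives: {x,z}.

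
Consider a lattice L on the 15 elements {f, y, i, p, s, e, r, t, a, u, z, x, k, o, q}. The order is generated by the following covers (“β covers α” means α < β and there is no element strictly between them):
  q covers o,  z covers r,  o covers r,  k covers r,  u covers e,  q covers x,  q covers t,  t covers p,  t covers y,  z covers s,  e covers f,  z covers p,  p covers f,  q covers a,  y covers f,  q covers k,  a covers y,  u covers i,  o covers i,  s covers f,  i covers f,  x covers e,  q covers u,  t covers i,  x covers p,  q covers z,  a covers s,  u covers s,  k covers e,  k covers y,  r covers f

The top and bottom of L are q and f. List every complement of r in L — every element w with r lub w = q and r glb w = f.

a, t, u, x

Need w with r ∨ w = q and r ∧ w = f.
Checking each element gives: a, t, u, x.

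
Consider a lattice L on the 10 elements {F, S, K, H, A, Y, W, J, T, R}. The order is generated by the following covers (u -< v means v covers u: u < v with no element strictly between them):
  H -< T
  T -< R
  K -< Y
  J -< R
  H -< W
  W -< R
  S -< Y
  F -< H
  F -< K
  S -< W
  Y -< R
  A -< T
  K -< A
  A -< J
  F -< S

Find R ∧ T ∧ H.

Common lower bounds of {R, T, H}: F, H.
The greatest among these is H.

H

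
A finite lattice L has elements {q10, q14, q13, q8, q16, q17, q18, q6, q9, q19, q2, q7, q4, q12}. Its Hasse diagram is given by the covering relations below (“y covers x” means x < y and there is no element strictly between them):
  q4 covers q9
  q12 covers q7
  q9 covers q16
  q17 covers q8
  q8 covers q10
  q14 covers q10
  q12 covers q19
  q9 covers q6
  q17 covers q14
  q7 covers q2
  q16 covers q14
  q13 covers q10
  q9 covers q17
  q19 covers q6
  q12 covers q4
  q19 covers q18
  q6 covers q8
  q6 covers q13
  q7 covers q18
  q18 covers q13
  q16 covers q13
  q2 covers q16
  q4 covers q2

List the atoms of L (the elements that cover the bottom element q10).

q13, q14, q8

The atoms are exactly the elements that cover q10: q13, q14, q8.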